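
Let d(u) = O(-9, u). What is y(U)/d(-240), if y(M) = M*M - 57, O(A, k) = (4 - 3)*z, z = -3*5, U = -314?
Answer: -98539/15 ≈ -6569.3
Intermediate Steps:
z = -15
O(A, k) = -15 (O(A, k) = (4 - 3)*(-15) = 1*(-15) = -15)
d(u) = -15
y(M) = -57 + M² (y(M) = M² - 57 = -57 + M²)
y(U)/d(-240) = (-57 + (-314)²)/(-15) = (-57 + 98596)*(-1/15) = 98539*(-1/15) = -98539/15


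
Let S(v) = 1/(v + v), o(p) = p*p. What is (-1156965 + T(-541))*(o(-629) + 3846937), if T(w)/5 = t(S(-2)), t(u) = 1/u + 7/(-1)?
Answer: -4908747597560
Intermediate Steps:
o(p) = p²
S(v) = 1/(2*v)
t(u) = -7 + 1/u (t(u) = 1/u + 7*(-1) = 1/u - 7 = -7 + 1/u)
T(w) = -55 (T(w) = 5*(-7 + 1/((½)/(-2))) = 5*(-7 + 1/((½)*(-½))) = 5*(-7 + 1/(-¼)) = 5*(-7 - 4) = 5*(-11) = -55)
(-1156965 + T(-541))*(o(-629) + 3846937) = (-1156965 - 55)*((-629)² + 3846937) = -1157020*(395641 + 3846937) = -1157020*4242578 = -4908747597560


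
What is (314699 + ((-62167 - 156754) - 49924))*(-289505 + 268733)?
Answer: -952479288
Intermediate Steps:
(314699 + ((-62167 - 156754) - 49924))*(-289505 + 268733) = (314699 + (-218921 - 49924))*(-20772) = (314699 - 268845)*(-20772) = 45854*(-20772) = -952479288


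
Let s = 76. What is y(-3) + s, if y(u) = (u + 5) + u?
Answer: 75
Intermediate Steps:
y(u) = 5 + 2*u (y(u) = (5 + u) + u = 5 + 2*u)
y(-3) + s = (5 + 2*(-3)) + 76 = (5 - 6) + 76 = -1 + 76 = 75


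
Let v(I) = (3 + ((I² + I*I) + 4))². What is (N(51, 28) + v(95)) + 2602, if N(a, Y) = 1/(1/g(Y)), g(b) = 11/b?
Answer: 9129619839/28 ≈ 3.2606e+8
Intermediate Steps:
v(I) = (7 + 2*I²)² (v(I) = (3 + ((I² + I²) + 4))² = (3 + (2*I² + 4))² = (3 + (4 + 2*I²))² = (7 + 2*I²)²)
N(a, Y) = 11/Y (N(a, Y) = 1/(1/(11/Y)) = 1/(Y/11) = 11/Y)
(N(51, 28) + v(95)) + 2602 = (11/28 + (7 + 2*95²)²) + 2602 = (11*(1/28) + (7 + 2*9025)²) + 2602 = (11/28 + (7 + 18050)²) + 2602 = (11/28 + 18057²) + 2602 = (11/28 + 326055249) + 2602 = 9129546983/28 + 2602 = 9129619839/28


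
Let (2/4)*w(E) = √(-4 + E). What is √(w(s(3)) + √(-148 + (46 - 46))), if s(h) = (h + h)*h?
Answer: √(2*√14 + 2*I*√37) ≈ 3.299 + 1.8438*I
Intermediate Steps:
s(h) = 2*h² (s(h) = (2*h)*h = 2*h²)
w(E) = 2*√(-4 + E)
√(w(s(3)) + √(-148 + (46 - 46))) = √(2*√(-4 + 2*3²) + √(-148 + (46 - 46))) = √(2*√(-4 + 2*9) + √(-148 + 0)) = √(2*√(-4 + 18) + √(-148)) = √(2*√14 + 2*I*√37)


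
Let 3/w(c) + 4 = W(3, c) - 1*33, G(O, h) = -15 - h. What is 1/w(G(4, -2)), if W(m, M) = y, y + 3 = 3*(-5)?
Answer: -55/3 ≈ -18.333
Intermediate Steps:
y = -18 (y = -3 + 3*(-5) = -3 - 15 = -18)
W(m, M) = -18
w(c) = -3/55 (w(c) = 3/(-4 + (-18 - 1*33)) = 3/(-4 + (-18 - 33)) = 3/(-4 - 51) = 3/(-55) = 3*(-1/55) = -3/55)
1/w(G(4, -2)) = 1/(-3/55) = -55/3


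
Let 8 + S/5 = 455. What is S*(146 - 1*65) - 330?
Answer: 180705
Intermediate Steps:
S = 2235 (S = -40 + 5*455 = -40 + 2275 = 2235)
S*(146 - 1*65) - 330 = 2235*(146 - 1*65) - 330 = 2235*(146 - 65) - 330 = 2235*81 - 330 = 181035 - 330 = 180705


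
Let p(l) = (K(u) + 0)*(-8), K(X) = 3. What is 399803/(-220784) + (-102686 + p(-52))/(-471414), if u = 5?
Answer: -82898003401/52040334288 ≈ -1.5930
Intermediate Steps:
p(l) = -24 (p(l) = (3 + 0)*(-8) = 3*(-8) = -24)
399803/(-220784) + (-102686 + p(-52))/(-471414) = 399803/(-220784) + (-102686 - 24)/(-471414) = 399803*(-1/220784) - 102710*(-1/471414) = -399803/220784 + 51355/235707 = -82898003401/52040334288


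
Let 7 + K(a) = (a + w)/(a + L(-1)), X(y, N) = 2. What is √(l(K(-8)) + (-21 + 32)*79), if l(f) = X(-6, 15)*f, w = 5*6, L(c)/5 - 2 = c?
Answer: √7563/3 ≈ 28.988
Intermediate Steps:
L(c) = 10 + 5*c
w = 30
K(a) = -7 + (30 + a)/(5 + a) (K(a) = -7 + (a + 30)/(a + (10 + 5*(-1))) = -7 + (30 + a)/(a + (10 - 5)) = -7 + (30 + a)/(a + 5) = -7 + (30 + a)/(5 + a))
l(f) = 2*f
√(l(K(-8)) + (-21 + 32)*79) = √(2*((-5 - 6*(-8))/(5 - 8)) + (-21 + 32)*79) = √(2*((-5 + 48)/(-3)) + 11*79) = √(2*(-⅓*43) + 869) = √(2*(-43/3) + 869) = √(-86/3 + 869) = √(2521/3) = √7563/3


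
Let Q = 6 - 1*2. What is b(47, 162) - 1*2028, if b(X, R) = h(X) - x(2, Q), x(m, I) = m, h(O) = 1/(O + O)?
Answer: -190819/94 ≈ -2030.0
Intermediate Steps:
Q = 4 (Q = 6 - 2 = 4)
h(O) = 1/(2*O)
b(X, R) = -2 + 1/(2*X) (b(X, R) = 1/(2*X) - 1*2 = 1/(2*X) - 2 = -2 + 1/(2*X))
b(47, 162) - 1*2028 = (-2 + (½)/47) - 1*2028 = (-2 + (½)*(1/47)) - 2028 = (-2 + 1/94) - 2028 = -187/94 - 2028 = -190819/94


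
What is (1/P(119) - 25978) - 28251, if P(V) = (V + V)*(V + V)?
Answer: -3071747475/56644 ≈ -54229.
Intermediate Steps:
P(V) = 4*V² (P(V) = (2*V)*(2*V) = 4*V²)
(1/P(119) - 25978) - 28251 = (1/(4*119²) - 25978) - 28251 = (1/(4*14161) - 25978) - 28251 = (1/56644 - 25978) - 28251 = -1471497831/56644 - 28251 = -3071747475/56644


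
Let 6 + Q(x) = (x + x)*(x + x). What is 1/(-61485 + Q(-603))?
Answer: 1/1392945 ≈ 7.1790e-7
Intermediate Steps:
Q(x) = -6 + 4*x² (Q(x) = -6 + (x + x)*(x + x) = -6 + (2*x)*(2*x) = -6 + 4*x²)
1/(-61485 + Q(-603)) = 1/(-61485 + (-6 + 4*(-603)²)) = 1/(-61485 + (-6 + 4*363609)) = 1/(-61485 + (-6 + 1454436)) = 1/(-61485 + 1454430) = 1/1392945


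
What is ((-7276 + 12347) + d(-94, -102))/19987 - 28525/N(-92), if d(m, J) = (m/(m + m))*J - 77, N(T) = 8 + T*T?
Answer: -528252079/169329864 ≈ -3.1197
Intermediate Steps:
N(T) = 8 + T²
d(m, J) = -77 + J/2 (d(m, J) = (m/((2*m)))*J - 77 = ((1/(2*m))*m)*J - 77 = J/2 - 77 = -77 + J/2)
((-7276 + 12347) + d(-94, -102))/19987 - 28525/N(-92) = ((-7276 + 12347) + (-77 + (½)*(-102)))/19987 - 28525/(8 + (-92)²) = (5071 + (-77 - 51))*(1/19987) - 28525/(8 + 8464) = (5071 - 128)*(1/19987) - 28525/8472 = 4943*(1/19987) - 28525*1/8472 = 4943/19987 - 28525/8472 = -528252079/169329864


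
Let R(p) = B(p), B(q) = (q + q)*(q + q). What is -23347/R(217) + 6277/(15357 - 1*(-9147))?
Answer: 152553931/1153868856 ≈ 0.13221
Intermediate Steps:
B(q) = 4*q² (B(q) = (2*q)*(2*q) = 4*q²)
R(p) = 4*p²
-23347/R(217) + 6277/(15357 - 1*(-9147)) = -23347/(4*217²) + 6277/(15357 - 1*(-9147)) = -23347/(4*47089) + 6277/(15357 + 9147) = -23347/188356 + 6277/24504 = 152553931/1153868856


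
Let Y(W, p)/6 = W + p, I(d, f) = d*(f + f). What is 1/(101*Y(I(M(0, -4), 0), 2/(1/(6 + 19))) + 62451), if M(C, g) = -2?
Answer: 1/92751 ≈ 1.0782e-5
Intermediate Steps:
I(d, f) = 2*d*f (I(d, f) = d*(2*f) = 2*d*f)
Y(W, p) = 6*W + 6*p (Y(W, p) = 6*(W + p) = 6*W + 6*p)
1/(101*Y(I(M(0, -4), 0), 2/(1/(6 + 19))) + 62451) = 1/(101*(6*(2*(-2)*0) + 6*(2/(1/(6 + 19)))) + 62451) = 1/(101*(6*0 + 6*(2/(1/25))) + 62451) = 1/(101*(0 + 6*(2/(1/25))) + 62451) = 1/(101*(0 + 6*(2*25)) + 62451) = 1/(101*(0 + 6*50) + 62451) = 1/(101*(0 + 300) + 62451) = 1/(101*300 + 62451) = 1/(30300 + 62451) = 1/92751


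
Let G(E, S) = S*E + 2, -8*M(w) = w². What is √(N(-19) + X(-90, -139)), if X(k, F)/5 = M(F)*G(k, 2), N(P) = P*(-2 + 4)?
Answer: √8597693/2 ≈ 1466.1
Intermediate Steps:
M(w) = -w²/8
G(E, S) = 2 + E*S (G(E, S) = E*S + 2 = 2 + E*S)
N(P) = 2*P (N(P) = P*2 = 2*P)
X(k, F) = -5*F²*(2 + 2*k)/8 (X(k, F) = 5*((-F²/8)*(2 + k*2)) = 5*((-F²/8)*(2 + 2*k)) = 5*(-F²*(2 + 2*k)/8) = -5*F²*(2 + 2*k)/8)
√(N(-19) + X(-90, -139)) = √(2*(-19) + (5/4)*(-139)²*(-1 - 1*(-90))) = √(-38 + (5/4)*19321*(-1 + 90)) = √(-38 + (5/4)*19321*89) = √(-38 + 8597845/4) = √(8597693/4) = √8597693/2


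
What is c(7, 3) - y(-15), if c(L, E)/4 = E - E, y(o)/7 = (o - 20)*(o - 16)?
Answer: -7595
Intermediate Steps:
y(o) = 7*(-20 + o)*(-16 + o) (y(o) = 7*((o - 20)*(o - 16)) = 7*((-20 + o)*(-16 + o)) = 7*(-20 + o)*(-16 + o))
c(L, E) = 0 (c(L, E) = 4*(E - E) = 4*0 = 0)
c(7, 3) - y(-15) = 0 - (2240 - 252*(-15) + 7*(-15)²) = 0 - (2240 + 3780 + 7*225) = 0 - (2240 + 3780 + 1575) = 0 - 1*7595 = 0 - 7595 = -7595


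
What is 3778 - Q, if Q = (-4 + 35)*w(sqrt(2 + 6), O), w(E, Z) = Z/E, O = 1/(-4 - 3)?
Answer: 3778 + 31*sqrt(2)/28 ≈ 3779.6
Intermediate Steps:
O = -1/7 (O = 1/(-7) = -1/7 ≈ -0.14286)
Q = -31*sqrt(2)/28 (Q = (-4 + 35)*(-1/(7*sqrt(2 + 6))) = 31*(-sqrt(2)/4/7) = 31*(-sqrt(2)/28) = -31*sqrt(2)/28 ≈ -1.5657)
3778 - Q = 3778 - (-31)*sqrt(2)/28 = 3778 + 31*sqrt(2)/28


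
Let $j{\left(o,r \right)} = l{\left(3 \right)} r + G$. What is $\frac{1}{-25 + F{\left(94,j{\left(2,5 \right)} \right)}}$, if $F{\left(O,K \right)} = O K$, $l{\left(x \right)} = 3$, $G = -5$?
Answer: $\frac{1}{915} \approx 0.0010929$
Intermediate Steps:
$j{\left(o,r \right)} = -5 + 3 r$ ($j{\left(o,r \right)} = 3 r - 5 = -5 + 3 r$)
$F{\left(O,K \right)} = K O$
$\frac{1}{-25 + F{\left(94,j{\left(2,5 \right)} \right)}} = \frac{1}{-25 + \left(-5 + 3 \cdot 5\right) 94} = \frac{1}{-25 + \left(-5 + 15\right) 94} = \frac{1}{-25 + 10 \cdot 94} = \frac{1}{-25 + 940} = \frac{1}{915}$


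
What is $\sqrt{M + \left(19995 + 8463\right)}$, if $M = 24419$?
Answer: $11 \sqrt{437} \approx 229.95$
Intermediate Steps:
$\sqrt{M + \left(19995 + 8463\right)} = \sqrt{24419 + \left(19995 + 8463\right)} = \sqrt{24419 + 28458} = \sqrt{52877} = 11 \sqrt{437}$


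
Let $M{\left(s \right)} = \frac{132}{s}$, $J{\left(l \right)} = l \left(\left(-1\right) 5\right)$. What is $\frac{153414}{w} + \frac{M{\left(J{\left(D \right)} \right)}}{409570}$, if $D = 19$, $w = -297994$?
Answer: $- \frac{1492311918327}{2898673311275} \approx -0.51483$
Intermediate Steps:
$J{\left(l \right)} = - 5 l$ ($J{\left(l \right)} = l \left(-5\right) = - 5 l$)
$\frac{153414}{w} + \frac{M{\left(J{\left(D \right)} \right)}}{409570} = \frac{153414}{-297994} + \frac{132 \frac{1}{\left(-5\right) 19}}{409570} = 153414 \left(- \frac{1}{297994}\right) + \frac{132}{-95} \cdot \frac{1}{409570} = - \frac{76707}{148997} + 132 \left(- \frac{1}{95}\right) \frac{1}{409570} = - \frac{76707}{148997} - \frac{66}{19454575} = - \frac{1492311918327}{2898673311275}$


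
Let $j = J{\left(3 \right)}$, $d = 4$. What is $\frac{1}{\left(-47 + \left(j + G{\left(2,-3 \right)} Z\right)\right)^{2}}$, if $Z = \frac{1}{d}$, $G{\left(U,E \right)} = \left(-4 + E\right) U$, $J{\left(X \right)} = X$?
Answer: $\frac{4}{9025} \approx 0.00044321$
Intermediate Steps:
$G{\left(U,E \right)} = U \left(-4 + E\right)$
$j = 3$
$Z = \frac{1}{4} \approx 0.25$
$\frac{1}{\left(-47 + \left(j + G{\left(2,-3 \right)} Z\right)\right)^{2}} = \frac{1}{\left(-47 + \left(3 + 2 \left(-4 - 3\right) \frac{1}{4}\right)\right)^{2}} = \frac{1}{\left(-47 + \left(3 + 2 \left(-7\right) \frac{1}{4}\right)\right)^{2}} = \frac{1}{\left(-47 + \left(3 - \frac{7}{2}\right)\right)^{2}} = \frac{1}{\left(-47 - \frac{1}{2}\right)^{2}} = \frac{1}{\left(- \frac{95}{2}\right)^{2}} = \frac{1}{\frac{9025}{4}} = \frac{4}{9025}$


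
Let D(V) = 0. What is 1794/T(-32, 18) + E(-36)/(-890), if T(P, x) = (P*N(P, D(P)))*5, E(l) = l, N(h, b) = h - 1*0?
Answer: 89049/227840 ≈ 0.39084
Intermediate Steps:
N(h, b) = h (N(h, b) = h + 0 = h)
T(P, x) = 5*P² (T(P, x) = (P*P)*5 = P²*5 = 5*P²)
1794/T(-32, 18) + E(-36)/(-890) = 1794/((5*(-32)²)) - 36/(-890) = 1794/((5*1024)) - 36*(-1/890) = 1794/5120 + 18/445 = 1794*(1/5120) + 18/445 = 897/2560 + 18/445 = 89049/227840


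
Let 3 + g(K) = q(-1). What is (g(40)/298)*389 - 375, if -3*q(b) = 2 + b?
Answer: -169570/447 ≈ -379.35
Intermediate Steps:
q(b) = -2/3 - b/3 (q(b) = -(2 + b)/3 = -2/3 - b/3)
g(K) = -10/3 (g(K) = -3 + (-2/3 - 1/3*(-1)) = -3 + (-2/3 + 1/3) = -3 - 1/3 = -10/3)
(g(40)/298)*389 - 375 = -10/3/298*389 - 375 = -10/3*1/298*389 - 375 = -5/447*389 - 375 = -1945/447 - 375 = -169570/447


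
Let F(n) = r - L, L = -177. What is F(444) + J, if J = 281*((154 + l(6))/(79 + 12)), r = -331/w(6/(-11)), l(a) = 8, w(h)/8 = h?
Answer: 3289523/4368 ≈ 753.10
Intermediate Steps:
w(h) = 8*h
r = 3641/48 (r = -331/(8*(6/(-11))) = -331/(8*(6*(-1/11))) = -331/(8*(-6/11)) = -331/(-48/11) = -331*(-11/48) = 3641/48 ≈ 75.854)
F(n) = 12137/48 (F(n) = 3641/48 - 1*(-177) = 3641/48 + 177 = 12137/48)
J = 45522/91 (J = 281*((154 + 8)/(79 + 12)) = 281*(162/91) = 45522/91 ≈ 500.24)
F(444) + J = 12137/48 + 45522/91 = 3289523/4368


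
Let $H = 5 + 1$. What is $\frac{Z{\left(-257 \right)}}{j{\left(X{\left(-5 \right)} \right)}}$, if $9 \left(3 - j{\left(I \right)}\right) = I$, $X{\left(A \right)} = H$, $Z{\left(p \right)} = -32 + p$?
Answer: $- \frac{867}{7} \approx -123.86$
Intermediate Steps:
$H = 6$
$X{\left(A \right)} = 6$
$j{\left(I \right)} = 3 - \frac{I}{9}$
$\frac{Z{\left(-257 \right)}}{j{\left(X{\left(-5 \right)} \right)}} = \frac{-32 - 257}{3 - \frac{2}{3}} = - \frac{289}{3 - \frac{2}{3}} = - \frac{289}{\frac{7}{3}} = \left(-289\right) \frac{3}{7} = - \frac{867}{7}$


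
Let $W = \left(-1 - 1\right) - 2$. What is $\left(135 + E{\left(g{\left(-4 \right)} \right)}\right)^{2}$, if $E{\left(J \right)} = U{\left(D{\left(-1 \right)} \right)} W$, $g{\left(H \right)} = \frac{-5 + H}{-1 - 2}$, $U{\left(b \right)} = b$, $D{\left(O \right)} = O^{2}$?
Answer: $17161$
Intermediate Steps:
$W = -4$ ($W = -2 - 2 = -4$)
$g{\left(H \right)} = \frac{5}{3} - \frac{H}{3}$ ($g{\left(H \right)} = \frac{-5 + H}{-3} = \left(-5 + H\right) \left(- \frac{1}{3}\right) = \frac{5}{3} - \frac{H}{3}$)
$E{\left(J \right)} = -4$ ($E{\left(J \right)} = \left(-1\right)^{2} \left(-4\right) = 1 \left(-4\right) = -4$)
$\left(135 + E{\left(g{\left(-4 \right)} \right)}\right)^{2} = \left(135 - 4\right)^{2} = 131^{2} = 17161$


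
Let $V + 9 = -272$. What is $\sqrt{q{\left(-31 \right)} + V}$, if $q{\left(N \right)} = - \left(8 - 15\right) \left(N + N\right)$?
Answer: $i \sqrt{715} \approx 26.739 i$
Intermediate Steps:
$V = -281$ ($V = -9 - 272 = -281$)
$q{\left(N \right)} = 14 N$ ($q{\left(N \right)} = - \left(-7\right) 2 N = - \left(-14\right) N = 14 N$)
$\sqrt{q{\left(-31 \right)} + V} = \sqrt{14 \left(-31\right) - 281} = \sqrt{-434 - 281} = \sqrt{-715} = i \sqrt{715}$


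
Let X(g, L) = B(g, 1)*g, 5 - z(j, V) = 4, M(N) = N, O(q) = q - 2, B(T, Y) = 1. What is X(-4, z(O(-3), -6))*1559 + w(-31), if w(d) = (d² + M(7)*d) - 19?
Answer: -5511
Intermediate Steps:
O(q) = -2 + q
z(j, V) = 1 (z(j, V) = 5 - 1*4 = 5 - 4 = 1)
X(g, L) = g (X(g, L) = 1*g = g)
w(d) = -19 + d² + 7*d (w(d) = (d² + 7*d) - 19 = -19 + d² + 7*d)
X(-4, z(O(-3), -6))*1559 + w(-31) = -4*1559 + (-19 + (-31)² + 7*(-31)) = -6236 + (-19 + 961 - 217) = -6236 + 725 = -5511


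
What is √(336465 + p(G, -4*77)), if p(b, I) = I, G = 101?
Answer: √336157 ≈ 579.79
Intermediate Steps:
√(336465 + p(G, -4*77)) = √(336465 - 4*77) = √(336465 - 308) = √336157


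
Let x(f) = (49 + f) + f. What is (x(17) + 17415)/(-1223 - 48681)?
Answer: -8749/24952 ≈ -0.35063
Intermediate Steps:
x(f) = 49 + 2*f
(x(17) + 17415)/(-1223 - 48681) = ((49 + 2*17) + 17415)/(-1223 - 48681) = ((49 + 34) + 17415)/(-49904) = (83 + 17415)*(-1/49904) = 17498*(-1/49904) = -8749/24952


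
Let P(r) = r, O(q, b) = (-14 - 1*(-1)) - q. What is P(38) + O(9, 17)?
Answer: 16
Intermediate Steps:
O(q, b) = -13 - q (O(q, b) = (-14 + 1) - q = -13 - q)
P(38) + O(9, 17) = 38 + (-13 - 1*9) = 38 + (-13 - 9) = 38 - 22 = 16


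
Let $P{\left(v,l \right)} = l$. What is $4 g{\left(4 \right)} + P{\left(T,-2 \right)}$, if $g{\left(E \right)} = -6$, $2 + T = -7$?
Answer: $-26$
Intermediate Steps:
$T = -9$ ($T = -2 - 7 = -9$)
$4 g{\left(4 \right)} + P{\left(T,-2 \right)} = 4 \left(-6\right) - 2 = -24 - 2 = -26$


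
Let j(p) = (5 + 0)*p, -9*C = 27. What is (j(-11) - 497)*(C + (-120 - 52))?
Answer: 96600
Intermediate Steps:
C = -3 (C = -1/9*27 = -3)
j(p) = 5*p
(j(-11) - 497)*(C + (-120 - 52)) = (5*(-11) - 497)*(-3 + (-120 - 52)) = (-55 - 497)*(-3 - 172) = -552*(-175) = 96600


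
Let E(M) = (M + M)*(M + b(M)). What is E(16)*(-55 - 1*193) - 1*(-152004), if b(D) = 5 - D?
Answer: 112324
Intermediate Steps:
E(M) = 10*M (E(M) = (M + M)*(M + (5 - M)) = (2*M)*5 = 10*M)
E(16)*(-55 - 1*193) - 1*(-152004) = (10*16)*(-55 - 1*193) - 1*(-152004) = 160*(-55 - 193) + 152004 = 160*(-248) + 152004 = -39680 + 152004 = 112324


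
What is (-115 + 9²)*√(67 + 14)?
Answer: -306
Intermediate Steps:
(-115 + 9²)*√(67 + 14) = (-115 + 81)*√81 = -34*9 = -306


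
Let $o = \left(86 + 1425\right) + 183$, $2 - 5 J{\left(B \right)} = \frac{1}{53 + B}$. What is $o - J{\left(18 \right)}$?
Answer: $\frac{601229}{355} \approx 1693.6$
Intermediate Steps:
$J{\left(B \right)} = \frac{2}{5} - \frac{1}{5 \left(53 + B\right)}$
$o = 1694$ ($o = 1511 + 183 = 1694$)
$o - J{\left(18 \right)} = 1694 - \frac{105 + 2 \cdot 18}{5 \left(53 + 18\right)} = 1694 - \frac{105 + 36}{5 \cdot 71} = 1694 - \frac{1}{5} \cdot \frac{1}{71} \cdot 141 = 1694 - \frac{141}{355} = \frac{601229}{355}$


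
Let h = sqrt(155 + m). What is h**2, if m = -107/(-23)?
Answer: 3672/23 ≈ 159.65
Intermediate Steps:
m = 107/23 (m = -107*(-1/23) = 107/23 ≈ 4.6522)
h = 6*sqrt(2346)/23 (h = sqrt(155 + 107/23) = sqrt(3672/23) = 6*sqrt(2346)/23 ≈ 12.635)
h**2 = (6*sqrt(2346)/23)**2 = 3672/23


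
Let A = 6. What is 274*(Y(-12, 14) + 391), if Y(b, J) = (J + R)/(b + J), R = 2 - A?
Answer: 108504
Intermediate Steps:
R = -4 (R = 2 - 1*6 = 2 - 6 = -4)
Y(b, J) = (-4 + J)/(J + b) (Y(b, J) = (J - 4)/(b + J) = (-4 + J)/(J + b))
274*(Y(-12, 14) + 391) = 274*((-4 + 14)/(14 - 12) + 391) = 274*(10/2 + 391) = 274*((1/2)*10 + 391) = 274*(5 + 391) = 274*396 = 108504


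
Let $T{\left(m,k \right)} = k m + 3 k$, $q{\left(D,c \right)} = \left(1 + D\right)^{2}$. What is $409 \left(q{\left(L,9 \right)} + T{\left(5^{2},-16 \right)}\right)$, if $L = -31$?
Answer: $184868$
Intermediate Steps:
$T{\left(m,k \right)} = 3 k + k m$
$409 \left(q{\left(L,9 \right)} + T{\left(5^{2},-16 \right)}\right) = 409 \left(\left(1 - 31\right)^{2} - 16 \left(3 + 5^{2}\right)\right) = 409 \left(\left(-30\right)^{2} - 16 \left(3 + 25\right)\right) = 409 \left(900 - 448\right) = 409 \cdot 452 = 184868$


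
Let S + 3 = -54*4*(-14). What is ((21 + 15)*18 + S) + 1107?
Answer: 4776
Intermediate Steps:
S = 3021 (S = -3 - 54*4*(-14) = -3 - 216*(-14) = -3 + 3024 = 3021)
((21 + 15)*18 + S) + 1107 = ((21 + 15)*18 + 3021) + 1107 = (36*18 + 3021) + 1107 = (648 + 3021) + 1107 = 3669 + 1107 = 4776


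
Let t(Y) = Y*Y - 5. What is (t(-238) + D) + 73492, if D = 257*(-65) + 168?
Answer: 113594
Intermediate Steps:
t(Y) = -5 + Y² (t(Y) = Y² - 5 = -5 + Y²)
D = -16537 (D = -16705 + 168 = -16537)
(t(-238) + D) + 73492 = ((-5 + (-238)²) - 16537) + 73492 = ((-5 + 56644) - 16537) + 73492 = (56639 - 16537) + 73492 = 40102 + 73492 = 113594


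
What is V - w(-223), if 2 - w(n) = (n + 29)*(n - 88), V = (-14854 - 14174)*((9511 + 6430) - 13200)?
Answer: -79505416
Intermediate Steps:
V = -79565748 (V = -29028*(15941 - 13200) = -29028*2741 = -79565748)
w(n) = 2 - (-88 + n)*(29 + n) (w(n) = 2 - (n + 29)*(n - 88) = 2 - (29 + n)*(-88 + n) = 2 - (-88 + n)*(29 + n))
V - w(-223) = -79565748 - (2554 - 1*(-223)² + 59*(-223)) = -79565748 - (2554 - 1*49729 - 13157) = -79565748 - (2554 - 49729 - 13157) = -79565748 - 1*(-60332) = -79565748 + 60332 = -79505416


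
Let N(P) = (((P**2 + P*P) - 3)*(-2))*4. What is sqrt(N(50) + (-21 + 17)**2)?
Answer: 6*I*sqrt(1110) ≈ 199.9*I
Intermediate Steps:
N(P) = 24 - 16*P**2 (N(P) = (((P**2 + P**2) - 3)*(-2))*4 = ((2*P**2 - 3)*(-2))*4 = ((-3 + 2*P**2)*(-2))*4 = (6 - 4*P**2)*4 = 24 - 16*P**2)
sqrt(N(50) + (-21 + 17)**2) = sqrt((24 - 16*50**2) + (-21 + 17)**2) = sqrt((24 - 16*2500) + (-4)**2) = sqrt((24 - 40000) + 16) = sqrt(-39976 + 16) = sqrt(-39960) = 6*I*sqrt(1110)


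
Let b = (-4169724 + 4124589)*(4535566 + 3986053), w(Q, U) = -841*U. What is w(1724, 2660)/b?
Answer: 447412/76924654713 ≈ 5.8162e-6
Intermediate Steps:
b = -384623273565 (b = -45135*8521619 = -384623273565)
w(1724, 2660)/b = -841*2660/(-384623273565) = -2237060*(-1/384623273565) = 447412/76924654713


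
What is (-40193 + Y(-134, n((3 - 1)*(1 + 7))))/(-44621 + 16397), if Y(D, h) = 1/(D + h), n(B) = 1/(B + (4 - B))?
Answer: 2389251/1677760 ≈ 1.4241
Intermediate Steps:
n(B) = ¼ (n(B) = 1/4 = ¼)
(-40193 + Y(-134, n((3 - 1)*(1 + 7))))/(-44621 + 16397) = (-40193 + 1/(-134 + ¼))/(-44621 + 16397) = (-40193 + 1/(-535/4))/(-28224) = (-40193 - 4/535)*(-1/28224) = -21503259/535*(-1/28224) = 2389251/1677760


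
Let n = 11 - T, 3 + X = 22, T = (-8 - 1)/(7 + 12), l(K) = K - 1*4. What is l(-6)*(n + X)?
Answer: -5790/19 ≈ -304.74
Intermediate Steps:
l(K) = -4 + K (l(K) = K - 4 = -4 + K)
T = -9/19 ≈ -0.47368
X = 19 (X = -3 + 22 = 19)
n = 218/19 (n = 11 - 1*(-9/19) = 11 + 9/19 = 218/19 ≈ 11.474)
l(-6)*(n + X) = (-4 - 6)*(218/19 + 19) = -10*579/19 = -5790/19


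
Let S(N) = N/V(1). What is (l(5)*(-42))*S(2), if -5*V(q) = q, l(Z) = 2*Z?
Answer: 4200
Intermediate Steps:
V(q) = -q/5
S(N) = -5*N (S(N) = N/((-⅕*1)) = N/(-⅕) = N*(-5) = -5*N)
(l(5)*(-42))*S(2) = ((2*5)*(-42))*(-5*2) = (10*(-42))*(-10) = -420*(-10) = 4200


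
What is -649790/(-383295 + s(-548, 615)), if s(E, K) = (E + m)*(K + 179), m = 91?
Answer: 649790/746153 ≈ 0.87085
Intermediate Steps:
s(E, K) = (91 + E)*(179 + K) (s(E, K) = (E + 91)*(K + 179) = (91 + E)*(179 + K))
-649790/(-383295 + s(-548, 615)) = -649790/(-383295 + (16289 + 91*615 + 179*(-548) - 548*615)) = -649790/(-383295 + (16289 + 55965 - 98092 - 337020)) = -649790/(-383295 - 362858) = -649790/(-746153) = -649790*(-1/746153) = 649790/746153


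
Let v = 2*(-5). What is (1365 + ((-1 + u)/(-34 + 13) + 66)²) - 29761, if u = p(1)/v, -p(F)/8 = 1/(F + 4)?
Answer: -15021699/625 ≈ -24035.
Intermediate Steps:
v = -10
p(F) = -8/(4 + F) (p(F) = -8/(F + 4) = -8/(4 + F))
u = 4/25 (u = -8/(4 + 1)/(-10) = -8/5*(-⅒) = 4/25 ≈ 0.16000)
(1365 + ((-1 + u)/(-34 + 13) + 66)²) - 29761 = (1365 + ((-1 + 4/25)/(-34 + 13) + 66)²) - 29761 = (1365 + (-21/25/(-21) + 66)²) - 29761 = (1365 + (-21/25*(-1/21) + 66)²) - 29761 = (1365 + (1/25 + 66)²) - 29761 = (1365 + (1651/25)²) - 29761 = (1365 + 2725801/625) - 29761 = 3578926/625 - 29761 = -15021699/625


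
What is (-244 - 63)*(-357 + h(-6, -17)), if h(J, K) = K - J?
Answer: 112976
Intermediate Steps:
(-244 - 63)*(-357 + h(-6, -17)) = (-244 - 63)*(-357 + (-17 - 1*(-6))) = -307*(-357 + (-17 + 6)) = -307*(-357 - 11) = -307*(-368) = 112976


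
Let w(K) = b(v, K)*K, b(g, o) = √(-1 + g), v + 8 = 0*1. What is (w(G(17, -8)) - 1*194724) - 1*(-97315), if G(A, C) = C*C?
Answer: -97409 + 192*I ≈ -97409.0 + 192.0*I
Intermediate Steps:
G(A, C) = C²
v = -8 (v = -8 + 0*1 = -8 + 0 = -8)
w(K) = 3*I*K (w(K) = √(-1 - 8)*K = √(-9)*K = (3*I)*K = 3*I*K)
(w(G(17, -8)) - 1*194724) - 1*(-97315) = (3*I*(-8)² - 1*194724) - 1*(-97315) = (3*I*64 - 194724) + 97315 = (192*I - 194724) + 97315 = (-194724 + 192*I) + 97315 = -97409 + 192*I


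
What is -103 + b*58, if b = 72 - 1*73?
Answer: -161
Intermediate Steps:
b = -1 (b = 72 - 73 = -1)
-103 + b*58 = -103 - 1*58 = -103 - 58 = -161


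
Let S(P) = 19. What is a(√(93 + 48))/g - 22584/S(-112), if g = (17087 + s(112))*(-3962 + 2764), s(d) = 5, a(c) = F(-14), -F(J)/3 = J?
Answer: -231217431471/194524052 ≈ -1188.6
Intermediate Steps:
F(J) = -3*J
a(c) = 42 (a(c) = -3*(-14) = 42)
g = -20476216 (g = (17087 + 5)*(-3962 + 2764) = 17092*(-1198) = -20476216)
a(√(93 + 48))/g - 22584/S(-112) = 42/(-20476216) - 22584/19 = 42*(-1/20476216) - 22584*1/19 = -21/10238108 - 22584/19 = -231217431471/194524052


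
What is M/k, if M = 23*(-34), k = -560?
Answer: 391/280 ≈ 1.3964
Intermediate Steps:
M = -782
M/k = -782/(-560) = -782*(-1/560) = 391/280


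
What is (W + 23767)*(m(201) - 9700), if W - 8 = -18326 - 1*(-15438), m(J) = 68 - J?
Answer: -205381871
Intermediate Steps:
W = -2880 (W = 8 + (-18326 - 1*(-15438)) = 8 + (-18326 + 15438) = 8 - 2888 = -2880)
(W + 23767)*(m(201) - 9700) = (-2880 + 23767)*((68 - 1*201) - 9700) = 20887*((68 - 201) - 9700) = 20887*(-133 - 9700) = 20887*(-9833) = -205381871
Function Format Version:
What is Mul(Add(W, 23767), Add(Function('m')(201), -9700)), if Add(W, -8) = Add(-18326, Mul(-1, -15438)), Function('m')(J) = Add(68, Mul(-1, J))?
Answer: -205381871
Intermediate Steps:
W = -2880 (W = Add(8, Add(-18326, Mul(-1, -15438))) = Add(8, Add(-18326, 15438)) = Add(8, -2888) = -2880)
Mul(Add(W, 23767), Add(Function('m')(201), -9700)) = Mul(Add(-2880, 23767), Add(Add(68, Mul(-1, 201)), -9700)) = Mul(20887, Add(Add(68, -201), -9700)) = Mul(20887, Add(-133, -9700)) = Mul(20887, -9833) = -205381871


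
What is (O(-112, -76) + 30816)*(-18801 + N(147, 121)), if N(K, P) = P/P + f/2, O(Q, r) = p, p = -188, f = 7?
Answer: -575699202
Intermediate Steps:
O(Q, r) = -188
N(K, P) = 9/2 (N(K, P) = P/P + 7/2 = 1 + 7*(½) = 1 + 7/2 = 9/2)
(O(-112, -76) + 30816)*(-18801 + N(147, 121)) = (-188 + 30816)*(-18801 + 9/2) = 30628*(-37593/2) = -575699202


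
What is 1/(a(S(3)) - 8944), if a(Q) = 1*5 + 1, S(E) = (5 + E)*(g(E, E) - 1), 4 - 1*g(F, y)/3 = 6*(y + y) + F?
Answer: -1/8938 ≈ -0.00011188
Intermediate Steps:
g(F, y) = 12 - 36*y - 3*F (g(F, y) = 12 - 3*(6*(y + y) + F) = 12 - 3*(6*(2*y) + F) = 12 - 3*(12*y + F) = 12 - 3*(F + 12*y) = 12 + (-36*y - 3*F) = 12 - 36*y - 3*F)
S(E) = (5 + E)*(11 - 39*E) (S(E) = (5 + E)*((12 - 36*E - 3*E) - 1) = (5 + E)*((12 - 39*E) - 1) = (5 + E)*(11 - 39*E))
a(Q) = 6 (a(Q) = 5 + 1 = 6)
1/(a(S(3)) - 8944) = 1/(6 - 8944) = 1/(-8938) = -1/8938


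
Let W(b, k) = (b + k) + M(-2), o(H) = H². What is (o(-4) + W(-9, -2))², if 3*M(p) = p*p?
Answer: 361/9 ≈ 40.111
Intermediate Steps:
M(p) = p²/3 (M(p) = (p*p)/3 = p²/3)
W(b, k) = 4/3 + b + k (W(b, k) = (b + k) + (⅓)*(-2)² = (b + k) + (⅓)*4 = (b + k) + 4/3 = 4/3 + b + k)
(o(-4) + W(-9, -2))² = ((-4)² + (4/3 - 9 - 2))² = (16 - 29/3)² = (19/3)² = 361/9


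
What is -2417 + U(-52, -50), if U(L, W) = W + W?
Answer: -2517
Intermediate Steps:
U(L, W) = 2*W
-2417 + U(-52, -50) = -2417 + 2*(-50) = -2417 - 100 = -2517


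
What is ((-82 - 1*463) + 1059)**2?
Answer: 264196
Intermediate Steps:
((-82 - 1*463) + 1059)**2 = ((-82 - 463) + 1059)**2 = (-545 + 1059)**2 = 514**2 = 264196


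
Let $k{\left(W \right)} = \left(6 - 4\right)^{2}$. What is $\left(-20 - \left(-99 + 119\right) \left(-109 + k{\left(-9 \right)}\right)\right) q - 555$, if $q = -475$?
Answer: $-988555$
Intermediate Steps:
$k{\left(W \right)} = 4$ ($k{\left(W \right)} = 2^{2} = 4$)
$\left(-20 - \left(-99 + 119\right) \left(-109 + k{\left(-9 \right)}\right)\right) q - 555 = \left(-20 - \left(-99 + 119\right) \left(-109 + 4\right)\right) \left(-475\right) - 555 = \left(-20 - 20 \left(-105\right)\right) \left(-475\right) - 555 = \left(-20 - -2100\right) \left(-475\right) - 555 = \left(-20 + 2100\right) \left(-475\right) - 555 = 2080 \left(-475\right) - 555 = -988000 - 555 = -988555$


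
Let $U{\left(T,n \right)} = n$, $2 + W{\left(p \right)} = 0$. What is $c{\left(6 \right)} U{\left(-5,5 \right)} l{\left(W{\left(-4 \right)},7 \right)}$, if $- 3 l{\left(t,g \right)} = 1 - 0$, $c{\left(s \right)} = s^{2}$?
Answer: $-60$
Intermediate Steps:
$W{\left(p \right)} = -2$ ($W{\left(p \right)} = -2 + 0 = -2$)
$l{\left(t,g \right)} = - \frac{1}{3}$ ($l{\left(t,g \right)} = - \frac{1 - 0}{3} = - \frac{1 + 0}{3} = \left(- \frac{1}{3}\right) 1 = - \frac{1}{3}$)
$c{\left(6 \right)} U{\left(-5,5 \right)} l{\left(W{\left(-4 \right)},7 \right)} = 6^{2} \cdot 5 \left(- \frac{1}{3}\right) = 36 \cdot 5 \left(- \frac{1}{3}\right) = 180 \left(- \frac{1}{3}\right) = -60$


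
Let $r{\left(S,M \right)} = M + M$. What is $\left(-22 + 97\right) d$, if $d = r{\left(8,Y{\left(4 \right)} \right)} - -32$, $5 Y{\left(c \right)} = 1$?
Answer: $2430$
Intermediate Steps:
$Y{\left(c \right)} = \frac{1}{5}$ ($Y{\left(c \right)} = \frac{1}{5} \cdot 1 = \frac{1}{5}$)
$r{\left(S,M \right)} = 2 M$
$d = \frac{162}{5}$ ($d = 2 \cdot \frac{1}{5} - -32 = \frac{2}{5} + 32 = \frac{162}{5} \approx 32.4$)
$\left(-22 + 97\right) d = \left(-22 + 97\right) \frac{162}{5} = 75 \cdot \frac{162}{5} = 2430$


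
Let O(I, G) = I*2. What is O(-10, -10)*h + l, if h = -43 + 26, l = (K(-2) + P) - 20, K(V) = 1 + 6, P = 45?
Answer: 372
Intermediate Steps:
K(V) = 7
O(I, G) = 2*I
l = 32 (l = (7 + 45) - 20 = 52 - 20 = 32)
h = -17
O(-10, -10)*h + l = (2*(-10))*(-17) + 32 = -20*(-17) + 32 = 340 + 32 = 372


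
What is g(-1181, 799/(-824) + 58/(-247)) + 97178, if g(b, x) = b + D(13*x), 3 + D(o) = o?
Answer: 1502636919/15656 ≈ 95978.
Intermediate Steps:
D(o) = -3 + o
g(b, x) = -3 + b + 13*x (g(b, x) = b + (-3 + 13*x) = -3 + b + 13*x)
g(-1181, 799/(-824) + 58/(-247)) + 97178 = (-3 - 1181 + 13*(799/(-824) + 58/(-247))) + 97178 = (-3 - 1181 + 13*(799*(-1/824) + 58*(-1/247))) + 97178 = (-3 - 1181 + 13*(-799/824 - 58/247)) + 97178 = (-3 - 1181 + 13*(-245145/203528)) + 97178 = (-3 - 1181 - 245145/15656) + 97178 = -18781849/15656 + 97178 = 1502636919/15656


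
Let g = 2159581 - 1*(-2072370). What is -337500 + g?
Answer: 3894451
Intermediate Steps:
g = 4231951 (g = 2159581 + 2072370 = 4231951)
-337500 + g = -337500 + 4231951 = 3894451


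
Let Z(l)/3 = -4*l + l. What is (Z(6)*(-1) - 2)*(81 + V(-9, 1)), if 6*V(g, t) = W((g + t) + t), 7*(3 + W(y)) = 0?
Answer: 4186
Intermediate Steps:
Z(l) = -9*l (Z(l) = 3*(-4*l + l) = 3*(-3*l) = -9*l)
W(y) = -3 (W(y) = -3 + (⅐)*0 = -3 + 0 = -3)
V(g, t) = -½ (V(g, t) = (⅙)*(-3) = -½)
(Z(6)*(-1) - 2)*(81 + V(-9, 1)) = (-9*6*(-1) - 2)*(81 - ½) = (-54*(-1) - 2)*(161/2) = (54 - 2)*(161/2) = 52*(161/2) = 4186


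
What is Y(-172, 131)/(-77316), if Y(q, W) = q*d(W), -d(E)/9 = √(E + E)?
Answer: -129*√262/6443 ≈ -0.32408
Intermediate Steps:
d(E) = -9*√2*√E (d(E) = -9*√(E + E) = -9*√2*√E)
Y(q, W) = -9*q*√2*√W (Y(q, W) = q*(-9*√2*√W) = -9*q*√2*√W)
Y(-172, 131)/(-77316) = -9*(-172)*√2*√131/(-77316) = (1548*√262)*(-1/77316) = -129*√262/6443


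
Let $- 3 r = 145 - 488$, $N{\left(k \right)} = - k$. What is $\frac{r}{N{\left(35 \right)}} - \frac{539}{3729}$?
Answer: $- \frac{5782}{1695} \approx -3.4112$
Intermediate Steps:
$r = \frac{343}{3}$ ($r = - \frac{145 - 488}{3} = \left(- \frac{1}{3}\right) \left(-343\right) = \frac{343}{3} \approx 114.33$)
$\frac{r}{N{\left(35 \right)}} - \frac{539}{3729} = \frac{343}{3 \left(\left(-1\right) 35\right)} - \frac{539}{3729} = \frac{343}{3 \left(-35\right)} - \frac{49}{339} = \frac{343}{3} \left(- \frac{1}{35}\right) - \frac{49}{339} = - \frac{49}{15} - \frac{49}{339} = - \frac{5782}{1695}$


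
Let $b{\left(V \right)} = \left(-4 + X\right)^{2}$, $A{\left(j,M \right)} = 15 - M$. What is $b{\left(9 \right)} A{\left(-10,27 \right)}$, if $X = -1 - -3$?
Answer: $-48$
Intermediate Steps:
$X = 2$ ($X = -1 + 3 = 2$)
$b{\left(V \right)} = 4$ ($b{\left(V \right)} = \left(-4 + 2\right)^{2} = \left(-2\right)^{2} = 4$)
$b{\left(9 \right)} A{\left(-10,27 \right)} = 4 \left(15 - 27\right) = 4 \left(-12\right) = -48$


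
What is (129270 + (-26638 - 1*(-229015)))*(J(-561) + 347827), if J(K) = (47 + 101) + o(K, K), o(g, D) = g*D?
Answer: 219781140312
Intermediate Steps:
o(g, D) = D*g
J(K) = 148 + K² (J(K) = (47 + 101) + K*K = 148 + K²)
(129270 + (-26638 - 1*(-229015)))*(J(-561) + 347827) = (129270 + (-26638 - 1*(-229015)))*((148 + (-561)²) + 347827) = (129270 + (-26638 + 229015))*((148 + 314721) + 347827) = (129270 + 202377)*(314869 + 347827) = 331647*662696 = 219781140312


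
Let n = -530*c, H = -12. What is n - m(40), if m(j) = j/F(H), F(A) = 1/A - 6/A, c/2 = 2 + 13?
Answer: -15996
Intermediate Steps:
c = 30 (c = 2*(2 + 13) = 2*15 = 30)
F(A) = -5/A (F(A) = 1/A - 6/A = -5/A)
n = -15900 (n = -530*30 = -15900)
m(j) = 12*j/5 (m(j) = j/((-5/(-12))) = j/((-5*(-1/12))) = j/(5/12) = j*(12/5) = 12*j/5)
n - m(40) = -15900 - 12*40/5 = -15900 - 1*96 = -15900 - 96 = -15996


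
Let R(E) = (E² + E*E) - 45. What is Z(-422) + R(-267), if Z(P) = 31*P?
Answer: 129451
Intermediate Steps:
R(E) = -45 + 2*E² (R(E) = (E² + E²) - 45 = 2*E² - 45 = -45 + 2*E²)
Z(-422) + R(-267) = 31*(-422) + (-45 + 2*(-267)²) = -13082 + (-45 + 2*71289) = -13082 + (-45 + 142578) = -13082 + 142533 = 129451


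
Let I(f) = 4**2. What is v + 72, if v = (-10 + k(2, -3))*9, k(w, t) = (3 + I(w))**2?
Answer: 3231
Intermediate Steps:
I(f) = 16
k(w, t) = 361 (k(w, t) = (3 + 16)**2 = 19**2 = 361)
v = 3159 (v = (-10 + 361)*9 = 351*9 = 3159)
v + 72 = 3159 + 72 = 3231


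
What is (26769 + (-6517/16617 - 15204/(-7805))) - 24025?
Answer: 50869534189/18527955 ≈ 2745.6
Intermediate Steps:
(26769 + (-6517/16617 - 15204/(-7805))) - 24025 = (26769 + (-6517*1/16617 - 15204*(-1/7805))) - 24025 = (26769 + (-6517/16617 + 2172/1115)) - 24025 = (26769 + 28825669/18527955) - 24025 = 496003653064/18527955 - 24025 = 50869534189/18527955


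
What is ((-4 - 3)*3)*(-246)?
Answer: 5166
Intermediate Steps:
((-4 - 3)*3)*(-246) = -7*3*(-246) = -21*(-246) = 5166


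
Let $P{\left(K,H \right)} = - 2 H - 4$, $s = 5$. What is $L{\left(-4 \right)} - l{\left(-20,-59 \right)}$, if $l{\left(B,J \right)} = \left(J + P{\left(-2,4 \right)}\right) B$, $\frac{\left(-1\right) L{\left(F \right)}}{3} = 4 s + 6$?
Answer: $-1498$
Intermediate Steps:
$P{\left(K,H \right)} = -4 - 2 H$
$L{\left(F \right)} = -78$ ($L{\left(F \right)} = - 3 \left(4 \cdot 5 + 6\right) = - 3 \left(20 + 6\right) = \left(-3\right) 26 = -78$)
$l{\left(B,J \right)} = B \left(-12 + J\right)$ ($l{\left(B,J \right)} = \left(J - 12\right) B = \left(-12 + J\right) B = B \left(-12 + J\right)$)
$L{\left(-4 \right)} - l{\left(-20,-59 \right)} = -78 - - 20 \left(-12 - 59\right) = -78 - \left(-20\right) \left(-71\right) = -78 - 1420 = -1498$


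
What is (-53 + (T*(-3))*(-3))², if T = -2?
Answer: 5041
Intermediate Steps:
(-53 + (T*(-3))*(-3))² = (-53 - 2*(-3)*(-3))² = (-53 + 6*(-3))² = (-53 - 18)² = (-71)² = 5041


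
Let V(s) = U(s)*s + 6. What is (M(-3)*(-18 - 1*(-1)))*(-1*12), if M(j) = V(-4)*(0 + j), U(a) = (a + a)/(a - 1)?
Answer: 1224/5 ≈ 244.80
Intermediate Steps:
U(a) = 2*a/(-1 + a) (U(a) = (2*a)/(-1 + a) = 2*a/(-1 + a))
V(s) = 6 + 2*s²/(-1 + s) (V(s) = (2*s/(-1 + s))*s + 6 = 2*s²/(-1 + s) + 6 = 6 + 2*s²/(-1 + s))
M(j) = -2*j/5 (M(j) = (2*(-3 + (-4)² + 3*(-4))/(-1 - 4))*(0 + j) = (2*(-3 + 16 - 12)/(-5))*j = (2*(-⅕)*1)*j = -2*j/5)
(M(-3)*(-18 - 1*(-1)))*(-1*12) = ((-⅖*(-3))*(-18 - 1*(-1)))*(-1*12) = (6*(-18 + 1)/5)*(-12) = ((6/5)*(-17))*(-12) = -102/5*(-12) = 1224/5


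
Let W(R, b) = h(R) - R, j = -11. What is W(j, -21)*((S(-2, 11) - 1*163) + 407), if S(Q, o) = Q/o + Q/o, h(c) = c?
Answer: 0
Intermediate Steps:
S(Q, o) = 2*Q/o
W(R, b) = 0 (W(R, b) = R - R = 0)
W(j, -21)*((S(-2, 11) - 1*163) + 407) = 0*((2*(-2)/11 - 1*163) + 407) = 0*((2*(-2)*(1/11) - 163) + 407) = 0*((-4/11 - 163) + 407) = 0*(-1797/11 + 407) = 0*(2680/11) = 0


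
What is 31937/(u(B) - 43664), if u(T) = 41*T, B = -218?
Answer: -31937/52602 ≈ -0.60714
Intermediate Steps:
31937/(u(B) - 43664) = 31937/(41*(-218) - 43664) = 31937/(-8938 - 43664) = 31937/(-52602) = 31937*(-1/52602) = -31937/52602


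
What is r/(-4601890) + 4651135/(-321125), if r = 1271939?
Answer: -872498522261/59111277050 ≈ -14.760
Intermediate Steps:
r/(-4601890) + 4651135/(-321125) = 1271939/(-4601890) + 4651135/(-321125) = 1271939*(-1/4601890) + 4651135*(-1/321125) = -1271939/4601890 - 930227/64225 = -872498522261/59111277050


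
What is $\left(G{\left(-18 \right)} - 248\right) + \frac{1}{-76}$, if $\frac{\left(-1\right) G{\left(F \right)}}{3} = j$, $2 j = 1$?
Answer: $- \frac{18963}{76} \approx -249.51$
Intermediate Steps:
$j = \frac{1}{2}$ ($j = \frac{1}{2} \cdot 1 = \frac{1}{2} \approx 0.5$)
$G{\left(F \right)} = - \frac{3}{2}$ ($G{\left(F \right)} = \left(-3\right) \frac{1}{2} = - \frac{3}{2}$)
$\left(G{\left(-18 \right)} - 248\right) + \frac{1}{-76} = \left(- \frac{3}{2} - 248\right) + \frac{1}{-76} = - \frac{499}{2} - \frac{1}{76} = - \frac{18963}{76}$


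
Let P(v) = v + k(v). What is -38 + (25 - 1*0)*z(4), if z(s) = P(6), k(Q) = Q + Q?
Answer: 412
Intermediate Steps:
k(Q) = 2*Q
P(v) = 3*v (P(v) = v + 2*v = 3*v)
z(s) = 18 (z(s) = 3*6 = 18)
-38 + (25 - 1*0)*z(4) = -38 + (25 - 1*0)*18 = -38 + (25 + 0)*18 = -38 + 25*18 = -38 + 450 = 412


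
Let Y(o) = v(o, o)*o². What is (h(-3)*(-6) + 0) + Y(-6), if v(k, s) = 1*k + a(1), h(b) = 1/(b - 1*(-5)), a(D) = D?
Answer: -183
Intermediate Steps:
h(b) = 1/(5 + b) (h(b) = 1/(b + 5) = 1/(5 + b))
v(k, s) = 1 + k (v(k, s) = 1*k + 1 = k + 1 = 1 + k)
Y(o) = o²*(1 + o) (Y(o) = (1 + o)*o² = o²*(1 + o))
(h(-3)*(-6) + 0) + Y(-6) = (-6/(5 - 3) + 0) + (-6)²*(1 - 6) = (-6/2 + 0) + 36*(-5) = ((½)*(-6) + 0) - 180 = (-3 + 0) - 180 = -3 - 180 = -183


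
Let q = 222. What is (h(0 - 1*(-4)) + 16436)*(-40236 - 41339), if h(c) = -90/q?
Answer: -49607144275/37 ≈ -1.3407e+9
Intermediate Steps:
h(c) = -15/37 (h(c) = -90/222 = -90*1/222 = -15/37)
(h(0 - 1*(-4)) + 16436)*(-40236 - 41339) = (-15/37 + 16436)*(-40236 - 41339) = (608117/37)*(-81575) = -49607144275/37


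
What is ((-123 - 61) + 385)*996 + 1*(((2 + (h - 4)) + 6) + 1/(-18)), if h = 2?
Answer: 3603635/18 ≈ 2.0020e+5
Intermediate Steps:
((-123 - 61) + 385)*996 + 1*(((2 + (h - 4)) + 6) + 1/(-18)) = ((-123 - 61) + 385)*996 + 1*(((2 + (2 - 4)) + 6) + 1/(-18)) = (-184 + 385)*996 + 1*(((2 - 2) + 6) - 1/18) = 201*996 + 1*((0 + 6) - 1/18) = 200196 + 1*(6 - 1/18) = 200196 + 1*(107/18) = 200196 + 107/18 = 3603635/18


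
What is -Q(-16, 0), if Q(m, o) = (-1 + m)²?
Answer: -289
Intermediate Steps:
-Q(-16, 0) = -(-1 - 16)² = -1*(-17)² = -1*289 = -289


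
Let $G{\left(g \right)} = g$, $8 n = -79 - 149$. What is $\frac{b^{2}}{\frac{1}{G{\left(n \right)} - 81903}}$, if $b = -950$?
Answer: $-73943178750$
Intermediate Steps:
$n = - \frac{57}{2}$ ($n = \frac{-79 - 149}{8} = \frac{1}{8} \left(-228\right) = - \frac{57}{2} \approx -28.5$)
$\frac{b^{2}}{\frac{1}{G{\left(n \right)} - 81903}} = \frac{\left(-950\right)^{2}}{\frac{1}{- \frac{57}{2} - 81903}} = \frac{902500}{\frac{1}{- \frac{163863}{2}}} = \frac{902500}{- \frac{2}{163863}} = 902500 \left(- \frac{163863}{2}\right) = -73943178750$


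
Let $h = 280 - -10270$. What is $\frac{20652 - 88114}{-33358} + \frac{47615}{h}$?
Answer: $\frac{230006527}{35192690} \approx 6.5356$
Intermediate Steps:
$h = 10550$ ($h = 280 + 10270 = 10550$)
$\frac{20652 - 88114}{-33358} + \frac{47615}{h} = \frac{20652 - 88114}{-33358} + \frac{47615}{10550} = \left(20652 - 88114\right) \left(- \frac{1}{33358}\right) + 47615 \cdot \frac{1}{10550} = \left(-67462\right) \left(- \frac{1}{33358}\right) + \frac{9523}{2110} = \frac{33731}{16679} + \frac{9523}{2110} = \frac{230006527}{35192690}$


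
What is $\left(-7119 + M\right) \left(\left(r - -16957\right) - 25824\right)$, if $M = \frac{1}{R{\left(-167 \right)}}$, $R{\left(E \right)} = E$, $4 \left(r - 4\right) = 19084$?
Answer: $\frac{4864872408}{167} \approx 2.9131 \cdot 10^{7}$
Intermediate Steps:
$r = 4775$ ($r = 4 + \frac{1}{4} \cdot 19084 = 4 + 4771 = 4775$)
$M = - \frac{1}{167}$ ($M = \frac{1}{-167} = - \frac{1}{167} \approx -0.005988$)
$\left(-7119 + M\right) \left(\left(r - -16957\right) - 25824\right) = \left(-7119 - \frac{1}{167}\right) \left(\left(4775 - -16957\right) - 25824\right) = - \frac{1188874 \left(\left(4775 + 16957\right) - 25824\right)}{167} = - \frac{1188874 \left(21732 - 25824\right)}{167} = \left(- \frac{1188874}{167}\right) \left(-4092\right) = \frac{4864872408}{167}$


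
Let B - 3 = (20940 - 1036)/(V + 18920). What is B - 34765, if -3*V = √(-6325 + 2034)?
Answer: -111989411881822/3221701891 + 59712*I*√4291/3221701891 ≈ -34761.0 + 0.0012141*I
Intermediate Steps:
V = -I*√4291/3 (V = -√(-6325 + 2034)/3 = -I*√4291/3 ≈ -21.835*I)
B = 3 + 19904/(18920 - I*√4291/3) (B = 3 + (20940 - 1036)/(-I*√4291/3 + 18920) = 3 + 19904/(18920 - I*√4291/3) ≈ 4.052 + 0.0012141*I)
B - 34765 = (13054358793/3221701891 + 59712*I*√4291/3221701891) - 34765 = -111989411881822/3221701891 + 59712*I*√4291/3221701891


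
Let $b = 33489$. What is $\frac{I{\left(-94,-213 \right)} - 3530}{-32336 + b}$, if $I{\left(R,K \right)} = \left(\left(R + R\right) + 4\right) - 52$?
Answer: $- \frac{3766}{1153} \approx -3.2663$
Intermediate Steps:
$I{\left(R,K \right)} = -48 + 2 R$ ($I{\left(R,K \right)} = \left(2 R + 4\right) - 52 = \left(4 + 2 R\right) - 52 = -48 + 2 R$)
$\frac{I{\left(-94,-213 \right)} - 3530}{-32336 + b} = \frac{\left(-48 + 2 \left(-94\right)\right) - 3530}{-32336 + 33489} = \frac{\left(-48 - 188\right) - 3530}{1153} = \left(-236 - 3530\right) \frac{1}{1153} = \left(-3766\right) \frac{1}{1153} = - \frac{3766}{1153}$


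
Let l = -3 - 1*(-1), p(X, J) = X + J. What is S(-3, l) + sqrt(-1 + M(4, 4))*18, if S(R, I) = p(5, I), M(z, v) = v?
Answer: 3 + 18*sqrt(3) ≈ 34.177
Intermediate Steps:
p(X, J) = J + X
l = -2 (l = -3 + 1 = -2)
S(R, I) = 5 + I (S(R, I) = I + 5 = 5 + I)
S(-3, l) + sqrt(-1 + M(4, 4))*18 = (5 - 2) + sqrt(-1 + 4)*18 = 3 + sqrt(3)*18 = 3 + 18*sqrt(3)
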